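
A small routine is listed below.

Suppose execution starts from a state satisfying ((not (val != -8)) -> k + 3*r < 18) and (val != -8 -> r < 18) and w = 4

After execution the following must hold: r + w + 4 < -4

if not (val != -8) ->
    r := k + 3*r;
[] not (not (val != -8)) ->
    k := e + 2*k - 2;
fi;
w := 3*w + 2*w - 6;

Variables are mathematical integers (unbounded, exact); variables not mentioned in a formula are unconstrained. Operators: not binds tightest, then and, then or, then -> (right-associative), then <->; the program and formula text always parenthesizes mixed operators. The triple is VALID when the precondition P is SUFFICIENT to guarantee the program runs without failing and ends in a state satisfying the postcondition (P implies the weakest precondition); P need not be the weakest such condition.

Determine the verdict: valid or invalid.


Working backward. After the program, the postcondition r + w + 4 < -4 must hold; in canonical form it is r + w < -8.
Before w := 3*w + 2*w - 6: r + 5*w < -2
Then branch requires k + 3*r + 5*w < -2; else branch requires r + 5*w < -2.
Before the if: ((not (val != -8)) -> k + 3*r + 5*w < -2) and (val != -8 -> r + 5*w < -2)
The weakest precondition is ((not (val != -8)) -> k + 3*r + 5*w < -2) and (val != -8 -> r + 5*w < -2).
Check whether ((not (val != -8)) -> k + 3*r < 18) and (val != -8 -> r < 18) and w = 4 implies it.
Countermodel: at the initial state k = 69, r = -23, val = -8, w = 4, the precondition holds but the weakest precondition fails.
Answer: invalid


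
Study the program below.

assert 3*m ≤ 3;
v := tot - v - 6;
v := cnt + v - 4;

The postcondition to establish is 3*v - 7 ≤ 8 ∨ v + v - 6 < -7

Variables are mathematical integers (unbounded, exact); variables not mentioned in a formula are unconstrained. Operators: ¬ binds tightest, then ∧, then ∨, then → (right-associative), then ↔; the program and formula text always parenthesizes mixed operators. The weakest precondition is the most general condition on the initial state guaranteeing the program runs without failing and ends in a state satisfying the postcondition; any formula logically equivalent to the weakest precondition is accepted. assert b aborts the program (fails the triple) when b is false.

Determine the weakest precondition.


Working backward. After the program, the postcondition 3*v - 7 ≤ 8 ∨ v + v - 6 < -7 must hold; in canonical form it is 3*v ≤ 15 ∨ 2*v < -1.
Before v := cnt + v - 4: 3*cnt + 3*v ≤ 27 ∨ 2*cnt + 2*v < 7
Before v := tot - v - 6: 3*cnt + 3*tot ≤ 3*v + 45 ∨ 2*cnt + 2*tot < 2*v + 19
Before assert 3*m ≤ 3: 3*m ≤ 3 ∧ (3*cnt + 3*tot ≤ 3*v + 45 ∨ 2*cnt + 2*tot < 2*v + 19)
Answer: WP = 3*m ≤ 3 ∧ (3*cnt + 3*tot ≤ 3*v + 45 ∨ 2*cnt + 2*tot < 2*v + 19)


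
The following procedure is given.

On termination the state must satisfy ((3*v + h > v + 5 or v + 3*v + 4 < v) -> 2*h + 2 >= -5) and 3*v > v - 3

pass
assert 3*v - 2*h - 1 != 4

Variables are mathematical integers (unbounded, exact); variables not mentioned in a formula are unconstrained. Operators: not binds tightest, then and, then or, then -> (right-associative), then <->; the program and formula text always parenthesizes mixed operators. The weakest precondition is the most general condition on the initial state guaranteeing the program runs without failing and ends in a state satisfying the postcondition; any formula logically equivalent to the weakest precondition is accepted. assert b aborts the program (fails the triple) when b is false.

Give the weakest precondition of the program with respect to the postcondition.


Working backward. After the program, the postcondition ((3*v + h > v + 5 or v + 3*v + 4 < v) -> 2*h + 2 >= -5) and 3*v > v - 3 must hold; in canonical form it is ((h + 2*v > 5 or 3*v < -4) -> 2*h >= -7) and 2*v > -3.
Before assert 3*v - 2*h - 1 != 4: 3*v != 2*h + 5 and ((h + 2*v > 5 or 3*v < -4) -> 2*h >= -7) and 2*v > -3
Before skip: 3*v != 2*h + 5 and ((h + 2*v > 5 or 3*v < -4) -> 2*h >= -7) and 2*v > -3
Answer: WP = 3*v != 2*h + 5 and ((h + 2*v > 5 or 3*v < -4) -> 2*h >= -7) and 2*v > -3


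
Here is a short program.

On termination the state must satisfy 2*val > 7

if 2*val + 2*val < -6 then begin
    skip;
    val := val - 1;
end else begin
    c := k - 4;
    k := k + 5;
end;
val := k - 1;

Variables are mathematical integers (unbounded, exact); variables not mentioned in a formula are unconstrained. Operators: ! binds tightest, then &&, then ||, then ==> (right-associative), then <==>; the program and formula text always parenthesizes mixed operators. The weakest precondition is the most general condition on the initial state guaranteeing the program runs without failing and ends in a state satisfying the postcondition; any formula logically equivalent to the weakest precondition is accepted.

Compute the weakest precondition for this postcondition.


Working backward. After the program, 2*val > 7 must hold.
Before val := k - 1: 2*k > 9
Then branch requires 2*k > 9; else branch requires 2*k > -1.
Before the if: (4*val < -6 ==> 2*k > 9) && ((!(4*val < -6)) ==> 2*k > -1)
Answer: WP = (4*val < -6 ==> 2*k > 9) && ((!(4*val < -6)) ==> 2*k > -1)


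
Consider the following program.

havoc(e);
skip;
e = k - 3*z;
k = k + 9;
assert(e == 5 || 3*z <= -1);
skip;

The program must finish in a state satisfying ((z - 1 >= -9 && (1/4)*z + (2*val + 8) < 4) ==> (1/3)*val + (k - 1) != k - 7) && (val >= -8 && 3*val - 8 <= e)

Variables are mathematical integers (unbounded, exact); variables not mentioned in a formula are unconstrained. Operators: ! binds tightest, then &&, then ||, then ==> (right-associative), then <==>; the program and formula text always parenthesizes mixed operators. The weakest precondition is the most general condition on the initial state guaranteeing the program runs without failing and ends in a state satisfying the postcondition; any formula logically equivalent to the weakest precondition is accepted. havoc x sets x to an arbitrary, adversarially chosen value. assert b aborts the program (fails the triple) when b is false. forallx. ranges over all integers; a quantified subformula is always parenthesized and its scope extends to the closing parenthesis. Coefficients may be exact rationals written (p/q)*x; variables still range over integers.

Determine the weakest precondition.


Working backward. After the program, the postcondition ((z - 1 >= -9 && (1/4)*z + (2*val + 8) < 4) ==> (1/3)*val + (k - 1) != k - 7) && (val >= -8 && 3*val - 8 <= e) must hold; in canonical form it is ((z >= -8 && 2*val + (1/4)*z < -4) ==> (1/3)*val != -6) && val >= -8 && 3*val <= e + 8.
Before skip: ((z >= -8 && 2*val + (1/4)*z < -4) ==> (1/3)*val != -6) && val >= -8 && 3*val <= e + 8
Before assert e == 5 || 3*z <= -1: (e == 5 || 3*z <= -1) && ((z >= -8 && 2*val + (1/4)*z < -4) ==> (1/3)*val != -6) && val >= -8 && 3*val <= e + 8
Before k := k + 9: (e == 5 || 3*z <= -1) && ((z >= -8 && 2*val + (1/4)*z < -4) ==> (1/3)*val != -6) && val >= -8 && 3*val <= e + 8
Before e := k - 3*z: (k == 3*z + 5 || 3*z <= -1) && ((z >= -8 && 2*val + (1/4)*z < -4) ==> (1/3)*val != -6) && val >= -8 && 3*val + 3*z <= k + 8
Before skip: (k == 3*z + 5 || 3*z <= -1) && ((z >= -8 && 2*val + (1/4)*z < -4) ==> (1/3)*val != -6) && val >= -8 && 3*val + 3*z <= k + 8
Before havoc e: (k == 3*z + 5 || 3*z <= -1) && ((z >= -8 && 2*val + (1/4)*z < -4) ==> (1/3)*val != -6) && val >= -8 && 3*val + 3*z <= k + 8
Answer: WP = (k == 3*z + 5 || 3*z <= -1) && ((z >= -8 && 2*val + (1/4)*z < -4) ==> (1/3)*val != -6) && val >= -8 && 3*val + 3*z <= k + 8


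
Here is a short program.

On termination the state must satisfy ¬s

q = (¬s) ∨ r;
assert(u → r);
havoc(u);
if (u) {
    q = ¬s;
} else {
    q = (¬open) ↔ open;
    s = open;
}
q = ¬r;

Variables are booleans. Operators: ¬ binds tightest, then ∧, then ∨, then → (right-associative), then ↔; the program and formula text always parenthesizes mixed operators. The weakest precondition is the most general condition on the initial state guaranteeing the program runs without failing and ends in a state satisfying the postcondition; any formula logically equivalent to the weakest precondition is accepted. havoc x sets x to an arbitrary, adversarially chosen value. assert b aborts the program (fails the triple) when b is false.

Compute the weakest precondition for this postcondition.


Working backward. After the program, ¬s must hold.
Before q := ¬r: ¬s
Then branch requires ¬s; else branch requires ¬open.
Before the if: (u → (¬s)) ∧ ((¬u) → (¬open))
Before havoc u: (¬s) ∧ (¬open)
Before assert u → r: (u → r) ∧ (¬s) ∧ (¬open)
Before q := (¬s) ∨ r: (u → r) ∧ (¬s) ∧ (¬open)
Answer: WP = (u → r) ∧ (¬s) ∧ (¬open)


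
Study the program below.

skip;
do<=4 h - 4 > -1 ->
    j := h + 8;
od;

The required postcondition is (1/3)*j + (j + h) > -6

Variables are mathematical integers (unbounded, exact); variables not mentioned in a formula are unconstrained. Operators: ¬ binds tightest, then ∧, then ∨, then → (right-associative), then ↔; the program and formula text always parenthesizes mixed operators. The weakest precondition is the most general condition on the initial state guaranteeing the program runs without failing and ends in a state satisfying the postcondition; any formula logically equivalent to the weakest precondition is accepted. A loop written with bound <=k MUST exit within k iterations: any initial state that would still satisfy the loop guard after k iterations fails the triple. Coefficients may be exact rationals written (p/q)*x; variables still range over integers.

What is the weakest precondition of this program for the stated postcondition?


Working backward. After the program, the postcondition (1/3)*j + (j + h) > -6 must hold; in canonical form it is h + (4/3)*j > -6.
Before the loop (bound <=4), unroll the exhaustion recursion (WP_0 = exit-now case; WP_j = one more guarded iteration, up to j = 4):
  WP_0: (¬(h > 3)) ∧ h + (4/3)*j > -6
  WP_1: (h > 3 → ((¬(h > 3)) ∧ (7/3)*h > -50/3)) ∧ ((¬(h > 3)) → h + (4/3)*j > -6)
  WP_2: (h > 3 → ((h > 3 → ((¬(h > 3)) ∧ (7/3)*h > -50/3)) ∧ ((¬(h > 3)) → (7/3)*h > -50/3))) ∧ ((¬(h > 3)) → h + (4/3)*j > -6)
  WP_3: (h > 3 → ((h > 3 → ((h > 3 → ((¬(h > 3)) ∧ (7/3)*h > -50/3)) ∧ ((¬(h > 3)) → (7/3)*h > -50/3))) ∧ ((¬(h > 3)) → (7/3)*h > -50/3))) ∧ ((¬(h > 3)) → h + (4/3)*j > -6)
  WP_4: (h > 3 → ((h > 3 → ((h > 3 → ((h > 3 → ((¬(h > 3)) ∧ (7/3)*h > -50/3)) ∧ ((¬(h > 3)) → (7/3)*h > -50/3))) ∧ ((¬(h > 3)) → (7/3)*h > -50/3))) ∧ ((¬(h > 3)) → (7/3)*h > -50/3))) ∧ ((¬(h > 3)) → h + (4/3)*j > -6)
So before the loop: (h > 3 → ((h > 3 → ((h > 3 → ((h > 3 → ((¬(h > 3)) ∧ (7/3)*h > -50/3)) ∧ ((¬(h > 3)) → (7/3)*h > -50/3))) ∧ ((¬(h > 3)) → (7/3)*h > -50/3))) ∧ ((¬(h > 3)) → (7/3)*h > -50/3))) ∧ ((¬(h > 3)) → h + (4/3)*j > -6)
Before skip: (h > 3 → ((h > 3 → ((h > 3 → ((h > 3 → ((¬(h > 3)) ∧ (7/3)*h > -50/3)) ∧ ((¬(h > 3)) → (7/3)*h > -50/3))) ∧ ((¬(h > 3)) → (7/3)*h > -50/3))) ∧ ((¬(h > 3)) → (7/3)*h > -50/3))) ∧ ((¬(h > 3)) → h + (4/3)*j > -6)
Answer: WP = (h > 3 → ((h > 3 → ((h > 3 → ((h > 3 → ((¬(h > 3)) ∧ (7/3)*h > -50/3)) ∧ ((¬(h > 3)) → (7/3)*h > -50/3))) ∧ ((¬(h > 3)) → (7/3)*h > -50/3))) ∧ ((¬(h > 3)) → (7/3)*h > -50/3))) ∧ ((¬(h > 3)) → h + (4/3)*j > -6)


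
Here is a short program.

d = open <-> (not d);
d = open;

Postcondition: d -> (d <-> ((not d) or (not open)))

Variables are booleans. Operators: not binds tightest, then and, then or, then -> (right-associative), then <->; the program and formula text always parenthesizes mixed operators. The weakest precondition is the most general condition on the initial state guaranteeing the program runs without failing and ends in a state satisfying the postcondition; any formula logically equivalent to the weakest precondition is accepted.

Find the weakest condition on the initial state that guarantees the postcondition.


Working backward. After the program, d -> (d <-> ((not d) or (not open))) must hold.
Before d := open: open -> (open <-> (not open))
Before d := open <-> (not d): open -> (open <-> (not open))
Answer: WP = open -> (open <-> (not open))


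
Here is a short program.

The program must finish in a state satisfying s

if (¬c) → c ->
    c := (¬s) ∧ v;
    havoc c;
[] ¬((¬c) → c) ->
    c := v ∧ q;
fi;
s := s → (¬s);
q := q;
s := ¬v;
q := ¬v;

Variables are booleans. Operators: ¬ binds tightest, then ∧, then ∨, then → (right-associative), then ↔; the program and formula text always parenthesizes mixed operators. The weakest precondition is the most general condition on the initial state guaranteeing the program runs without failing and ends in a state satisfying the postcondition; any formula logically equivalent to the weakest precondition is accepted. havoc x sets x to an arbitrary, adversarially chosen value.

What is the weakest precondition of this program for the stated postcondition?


Working backward. After the program, s must hold.
Before q := ¬v: s
Before s := ¬v: ¬v
Before q := q: ¬v
Before s := s → (¬s): ¬v
Then branch requires ¬v; else branch requires ¬v.
Before the if: (((¬c) → c) → (¬v)) ∧ ((¬((¬c) → c)) → (¬v))
Answer: WP = (((¬c) → c) → (¬v)) ∧ ((¬((¬c) → c)) → (¬v))


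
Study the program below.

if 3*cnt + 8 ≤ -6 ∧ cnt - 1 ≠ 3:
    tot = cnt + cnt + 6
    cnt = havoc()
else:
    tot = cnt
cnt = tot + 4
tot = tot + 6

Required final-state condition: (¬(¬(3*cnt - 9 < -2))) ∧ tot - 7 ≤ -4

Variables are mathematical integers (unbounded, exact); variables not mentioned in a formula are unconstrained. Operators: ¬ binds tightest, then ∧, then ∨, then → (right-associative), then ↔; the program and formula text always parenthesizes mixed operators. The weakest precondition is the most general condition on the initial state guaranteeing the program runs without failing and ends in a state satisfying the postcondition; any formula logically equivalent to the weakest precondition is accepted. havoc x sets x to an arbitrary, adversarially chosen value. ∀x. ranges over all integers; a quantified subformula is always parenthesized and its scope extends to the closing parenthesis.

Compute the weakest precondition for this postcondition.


Working backward. After the program, the postcondition (¬(¬(3*cnt - 9 < -2))) ∧ tot - 7 ≤ -4 must hold; in canonical form it is 3*cnt < 7 ∧ tot ≤ 3.
Before tot := tot + 6: 3*cnt < 7 ∧ tot ≤ -3
Before cnt := tot + 4: 3*tot < -5 ∧ tot ≤ -3
Then branch requires 6*cnt < -23 ∧ 2*cnt ≤ -9; else branch requires 3*cnt < -5 ∧ cnt ≤ -3.
Before the if: ((3*cnt ≤ -14 ∧ cnt ≠ 4) → (6*cnt < -23 ∧ 2*cnt ≤ -9)) ∧ ((¬(3*cnt ≤ -14 ∧ cnt ≠ 4)) → (3*cnt < -5 ∧ cnt ≤ -3))
Answer: WP = ((3*cnt ≤ -14 ∧ cnt ≠ 4) → (6*cnt < -23 ∧ 2*cnt ≤ -9)) ∧ ((¬(3*cnt ≤ -14 ∧ cnt ≠ 4)) → (3*cnt < -5 ∧ cnt ≤ -3))


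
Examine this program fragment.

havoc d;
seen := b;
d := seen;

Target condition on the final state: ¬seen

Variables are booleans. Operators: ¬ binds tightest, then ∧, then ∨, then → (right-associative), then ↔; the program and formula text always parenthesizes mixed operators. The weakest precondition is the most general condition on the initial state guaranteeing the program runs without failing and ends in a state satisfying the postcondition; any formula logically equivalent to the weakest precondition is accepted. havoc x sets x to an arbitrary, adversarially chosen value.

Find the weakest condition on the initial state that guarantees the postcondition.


Working backward. After the program, ¬seen must hold.
Before d := seen: ¬seen
Before seen := b: ¬b
Before havoc d: ¬b
Answer: WP = ¬b


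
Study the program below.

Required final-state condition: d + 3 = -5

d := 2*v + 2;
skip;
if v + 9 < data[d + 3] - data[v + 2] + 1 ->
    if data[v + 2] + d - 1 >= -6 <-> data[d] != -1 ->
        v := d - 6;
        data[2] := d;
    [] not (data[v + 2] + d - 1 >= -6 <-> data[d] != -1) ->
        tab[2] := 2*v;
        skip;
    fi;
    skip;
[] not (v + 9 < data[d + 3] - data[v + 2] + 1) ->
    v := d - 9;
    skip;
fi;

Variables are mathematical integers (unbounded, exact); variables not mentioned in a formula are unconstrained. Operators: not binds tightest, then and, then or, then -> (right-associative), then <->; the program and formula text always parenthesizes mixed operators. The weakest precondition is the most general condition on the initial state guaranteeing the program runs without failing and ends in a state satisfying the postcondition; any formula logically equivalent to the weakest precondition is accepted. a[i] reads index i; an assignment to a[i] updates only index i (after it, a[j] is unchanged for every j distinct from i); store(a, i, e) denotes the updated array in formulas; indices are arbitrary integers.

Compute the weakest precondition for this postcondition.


Working backward. After the program, the postcondition d + 3 = -5 must hold; in canonical form it is d = -8.
Then branch requires ((data[v + 2] + d >= -5 <-> data[d] != -1) -> d = -8) and ((not (data[v + 2] + d >= -5 <-> data[d] != -1)) -> d = -8); else branch requires d = -8.
Before the if: (data[v + 2] + v < data[d + 3] - 8 -> (((data[v + 2] + d >= -5 <-> data[d] != -1) -> d = -8) and ((not (data[v + 2] + d >= -5 <-> data[d] != -1)) -> d = -8))) and ((not (data[v + 2] + v < data[d + 3] - 8)) -> d = -8)
Before skip: (data[v + 2] + v < data[d + 3] - 8 -> (((data[v + 2] + d >= -5 <-> data[d] != -1) -> d = -8) and ((not (data[v + 2] + d >= -5 <-> data[d] != -1)) -> d = -8))) and ((not (data[v + 2] + v < data[d + 3] - 8)) -> d = -8)
Before d := 2*v + 2: (data[v + 2] + v < data[2*v + 5] - 8 -> (((data[v + 2] + 2*v >= -7 <-> data[2*v + 2] != -1) -> 2*v = -10) and ((not (data[v + 2] + 2*v >= -7 <-> data[2*v + 2] != -1)) -> 2*v = -10))) and ((not (data[v + 2] + v < data[2*v + 5] - 8)) -> 2*v = -10)
Answer: WP = (data[v + 2] + v < data[2*v + 5] - 8 -> (((data[v + 2] + 2*v >= -7 <-> data[2*v + 2] != -1) -> 2*v = -10) and ((not (data[v + 2] + 2*v >= -7 <-> data[2*v + 2] != -1)) -> 2*v = -10))) and ((not (data[v + 2] + v < data[2*v + 5] - 8)) -> 2*v = -10)


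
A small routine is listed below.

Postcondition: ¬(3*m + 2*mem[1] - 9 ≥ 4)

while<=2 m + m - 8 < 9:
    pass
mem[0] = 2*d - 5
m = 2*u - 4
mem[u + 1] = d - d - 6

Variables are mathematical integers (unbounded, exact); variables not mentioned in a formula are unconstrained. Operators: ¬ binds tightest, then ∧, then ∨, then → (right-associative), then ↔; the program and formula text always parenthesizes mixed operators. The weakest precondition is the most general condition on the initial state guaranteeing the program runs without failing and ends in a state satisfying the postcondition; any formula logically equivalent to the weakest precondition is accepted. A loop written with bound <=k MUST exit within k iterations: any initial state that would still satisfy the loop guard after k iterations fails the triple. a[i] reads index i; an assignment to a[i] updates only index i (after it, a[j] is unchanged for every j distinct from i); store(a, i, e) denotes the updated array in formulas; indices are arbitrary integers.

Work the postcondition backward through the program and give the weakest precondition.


Working backward. After the program, the postcondition ¬(3*m + 2*mem[1] - 9 ≥ 4) must hold; in canonical form it is ¬(2*mem[1] + 3*m ≥ 13).
Before mem[u + 1] := d - d - 6: ¬(2*store(mem, u + 1, -6)[1] + 3*m ≥ 13)
Before m := 2*u - 4: ¬(2*store(mem, u + 1, -6)[1] + 6*u ≥ 25)
Before mem[0] := 2*d - 5: ¬(2*store(store(mem, 0, 2*d - 5), u + 1, -6)[1] + 6*u ≥ 25)
Before the loop (bound <=2), unroll the exhaustion recursion (WP_0 = exit-now case; WP_j = one more guarded iteration, up to j = 2):
  WP_0: (¬(2*m < 17)) ∧ (¬(2*store(store(mem, 0, 2*d - 5), u + 1, -6)[1] + 6*u ≥ 25))
  WP_1: (2*m < 17 → ((¬(2*m < 17)) ∧ (¬(2*store(store(mem, 0, 2*d - 5), u + 1, -6)[1] + 6*u ≥ 25)))) ∧ ((¬(2*m < 17)) → (¬(2*store(store(mem, 0, 2*d - 5), u + 1, -6)[1] + 6*u ≥ 25)))
  WP_2: (2*m < 17 → ((2*m < 17 → ((¬(2*m < 17)) ∧ (¬(2*store(store(mem, 0, 2*d - 5), u + 1, -6)[1] + 6*u ≥ 25)))) ∧ ((¬(2*m < 17)) → (¬(2*store(store(mem, 0, 2*d - 5), u + 1, -6)[1] + 6*u ≥ 25))))) ∧ ((¬(2*m < 17)) → (¬(2*store(store(mem, 0, 2*d - 5), u + 1, -6)[1] + 6*u ≥ 25)))
So before the loop: (2*m < 17 → ((2*m < 17 → ((¬(2*m < 17)) ∧ (¬(2*store(store(mem, 0, 2*d - 5), u + 1, -6)[1] + 6*u ≥ 25)))) ∧ ((¬(2*m < 17)) → (¬(2*store(store(mem, 0, 2*d - 5), u + 1, -6)[1] + 6*u ≥ 25))))) ∧ ((¬(2*m < 17)) → (¬(2*store(store(mem, 0, 2*d - 5), u + 1, -6)[1] + 6*u ≥ 25)))
Answer: WP = (2*m < 17 → ((2*m < 17 → ((¬(2*m < 17)) ∧ (¬(2*store(store(mem, 0, 2*d - 5), u + 1, -6)[1] + 6*u ≥ 25)))) ∧ ((¬(2*m < 17)) → (¬(2*store(store(mem, 0, 2*d - 5), u + 1, -6)[1] + 6*u ≥ 25))))) ∧ ((¬(2*m < 17)) → (¬(2*store(store(mem, 0, 2*d - 5), u + 1, -6)[1] + 6*u ≥ 25)))


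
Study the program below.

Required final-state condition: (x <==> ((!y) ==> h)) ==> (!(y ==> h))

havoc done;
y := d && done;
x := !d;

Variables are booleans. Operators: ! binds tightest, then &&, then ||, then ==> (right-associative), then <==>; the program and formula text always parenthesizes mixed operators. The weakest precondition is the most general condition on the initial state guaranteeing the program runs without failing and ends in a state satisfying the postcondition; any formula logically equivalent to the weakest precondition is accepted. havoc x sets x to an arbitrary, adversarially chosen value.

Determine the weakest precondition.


Working backward. After the program, (x <==> ((!y) ==> h)) ==> (!(y ==> h)) must hold.
Before x := !d: ((!d) <==> ((!y) ==> h)) ==> (!(y ==> h))
Before y := d && done: ((!d) <==> ((!(d && done)) ==> h)) ==> (!((d && done) ==> h))
Before havoc done: (((!d) <==> ((!d) ==> h)) ==> (!(d ==> h))) && (!((!d) <==> h))
Answer: WP = (((!d) <==> ((!d) ==> h)) ==> (!(d ==> h))) && (!((!d) <==> h))


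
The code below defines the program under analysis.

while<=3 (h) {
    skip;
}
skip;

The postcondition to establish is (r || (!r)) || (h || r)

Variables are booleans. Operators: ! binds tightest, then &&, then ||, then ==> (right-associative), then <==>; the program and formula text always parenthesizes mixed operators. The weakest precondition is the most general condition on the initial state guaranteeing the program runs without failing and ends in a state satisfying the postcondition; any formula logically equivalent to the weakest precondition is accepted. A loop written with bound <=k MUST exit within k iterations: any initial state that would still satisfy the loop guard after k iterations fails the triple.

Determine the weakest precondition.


Working backward. After the program, the postcondition (r || (!r)) || (h || r) must hold; in canonical form it is true.
Before skip: true
Before the loop (bound <=3), unroll the exhaustion recursion (WP_0 = exit-now case; WP_j = one more guarded iteration, up to j = 3):
  WP_0: !h
  WP_1: h ==> (!h)
  WP_2: h ==> (h ==> (!h))
  WP_3: h ==> (h ==> (h ==> (!h)))
So before the loop: h ==> (h ==> (h ==> (!h)))
Answer: WP = h ==> (h ==> (h ==> (!h)))


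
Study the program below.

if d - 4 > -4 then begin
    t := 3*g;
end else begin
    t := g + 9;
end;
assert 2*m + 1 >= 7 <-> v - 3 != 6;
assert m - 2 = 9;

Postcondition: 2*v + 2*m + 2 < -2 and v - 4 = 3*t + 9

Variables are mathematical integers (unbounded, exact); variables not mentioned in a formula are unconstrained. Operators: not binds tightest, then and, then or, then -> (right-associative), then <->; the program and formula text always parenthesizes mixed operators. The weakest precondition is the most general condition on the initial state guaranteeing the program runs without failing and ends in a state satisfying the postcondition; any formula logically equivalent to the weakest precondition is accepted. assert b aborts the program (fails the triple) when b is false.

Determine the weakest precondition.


Working backward. After the program, the postcondition 2*v + 2*m + 2 < -2 and v - 4 = 3*t + 9 must hold; in canonical form it is 2*m + 2*v < -4 and v = 3*t + 13.
Before assert m - 2 = 9: m = 11 and 2*m + 2*v < -4 and v = 3*t + 13
Before assert 2*m + 1 >= 7 <-> v - 3 != 6: (2*m >= 6 <-> v != 9) and m = 11 and 2*m + 2*v < -4 and v = 3*t + 13
Then branch requires (2*m >= 6 <-> v != 9) and m = 11 and 2*m + 2*v < -4 and v = 9*g + 13; else branch requires (2*m >= 6 <-> v != 9) and m = 11 and 2*m + 2*v < -4 and v = 3*g + 40.
Before the if: (d > 0 -> ((2*m >= 6 <-> v != 9) and m = 11 and 2*m + 2*v < -4 and v = 9*g + 13)) and ((not (d > 0)) -> ((2*m >= 6 <-> v != 9) and m = 11 and 2*m + 2*v < -4 and v = 3*g + 40))
Answer: WP = (d > 0 -> ((2*m >= 6 <-> v != 9) and m = 11 and 2*m + 2*v < -4 and v = 9*g + 13)) and ((not (d > 0)) -> ((2*m >= 6 <-> v != 9) and m = 11 and 2*m + 2*v < -4 and v = 3*g + 40))


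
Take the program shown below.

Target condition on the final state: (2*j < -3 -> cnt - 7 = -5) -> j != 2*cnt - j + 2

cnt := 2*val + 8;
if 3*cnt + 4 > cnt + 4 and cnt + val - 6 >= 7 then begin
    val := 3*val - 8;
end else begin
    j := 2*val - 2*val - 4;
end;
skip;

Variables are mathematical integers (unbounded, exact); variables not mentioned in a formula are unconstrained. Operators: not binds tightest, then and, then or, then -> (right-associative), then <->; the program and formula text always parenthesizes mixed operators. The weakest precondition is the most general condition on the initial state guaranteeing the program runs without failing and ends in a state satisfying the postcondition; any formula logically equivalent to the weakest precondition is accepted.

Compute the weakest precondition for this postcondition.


Working backward. After the program, the postcondition (2*j < -3 -> cnt - 7 = -5) -> j != 2*cnt - j + 2 must hold; in canonical form it is (2*j < -3 -> cnt = 2) -> 2*j != 2*cnt + 2.
Before skip: (2*j < -3 -> cnt = 2) -> 2*j != 2*cnt + 2
Then branch requires (2*j < -3 -> cnt = 2) -> 2*j != 2*cnt + 2; else branch requires cnt = 2 -> 2*cnt != -10.
Before the if: ((2*cnt > 0 and cnt + val >= 13) -> ((2*j < -3 -> cnt = 2) -> 2*j != 2*cnt + 2)) and ((not (2*cnt > 0 and cnt + val >= 13)) -> (cnt = 2 -> 2*cnt != -10))
Before cnt := 2*val + 8: ((4*val > -16 and 3*val >= 5) -> ((2*j < -3 -> 2*val = -6) -> 2*j != 4*val + 18)) and ((not (4*val > -16 and 3*val >= 5)) -> (2*val = -6 -> 4*val != -26))
Answer: WP = ((4*val > -16 and 3*val >= 5) -> ((2*j < -3 -> 2*val = -6) -> 2*j != 4*val + 18)) and ((not (4*val > -16 and 3*val >= 5)) -> (2*val = -6 -> 4*val != -26))


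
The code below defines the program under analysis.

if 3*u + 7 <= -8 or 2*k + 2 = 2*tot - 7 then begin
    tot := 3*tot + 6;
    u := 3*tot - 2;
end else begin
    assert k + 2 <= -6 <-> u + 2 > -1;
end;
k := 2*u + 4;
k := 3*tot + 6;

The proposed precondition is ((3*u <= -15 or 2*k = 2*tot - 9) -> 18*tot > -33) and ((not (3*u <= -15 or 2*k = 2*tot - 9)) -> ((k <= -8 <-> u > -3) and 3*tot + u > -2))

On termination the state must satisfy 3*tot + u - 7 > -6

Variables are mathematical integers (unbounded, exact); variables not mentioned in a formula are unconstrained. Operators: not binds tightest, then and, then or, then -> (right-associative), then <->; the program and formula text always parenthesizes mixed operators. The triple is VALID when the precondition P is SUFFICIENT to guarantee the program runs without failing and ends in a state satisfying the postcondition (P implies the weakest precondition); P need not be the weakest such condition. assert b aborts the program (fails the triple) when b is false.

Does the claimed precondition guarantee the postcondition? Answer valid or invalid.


Working backward. After the program, the postcondition 3*tot + u - 7 > -6 must hold; in canonical form it is 3*tot + u > 1.
Before k := 3*tot + 6: 3*tot + u > 1
Before k := 2*u + 4: 3*tot + u > 1
Then branch requires 18*tot > -33; else branch requires (k <= -8 <-> u > -3) and 3*tot + u > 1.
Before the if: ((3*u <= -15 or 2*k = 2*tot - 9) -> 18*tot > -33) and ((not (3*u <= -15 or 2*k = 2*tot - 9)) -> ((k <= -8 <-> u > -3) and 3*tot + u > 1))
The weakest precondition is ((3*u <= -15 or 2*k = 2*tot - 9) -> 18*tot > -33) and ((not (3*u <= -15 or 2*k = 2*tot - 9)) -> ((k <= -8 <-> u > -3) and 3*tot + u > 1)).
Check whether ((3*u <= -15 or 2*k = 2*tot - 9) -> 18*tot > -33) and ((not (3*u <= -15 or 2*k = 2*tot - 9)) -> ((k <= -8 <-> u > -3) and 3*tot + u > -2)) implies it.
Countermodel: at the initial state k = 0, tot = 1, u = -4, the precondition holds but the weakest precondition fails.
Answer: invalid


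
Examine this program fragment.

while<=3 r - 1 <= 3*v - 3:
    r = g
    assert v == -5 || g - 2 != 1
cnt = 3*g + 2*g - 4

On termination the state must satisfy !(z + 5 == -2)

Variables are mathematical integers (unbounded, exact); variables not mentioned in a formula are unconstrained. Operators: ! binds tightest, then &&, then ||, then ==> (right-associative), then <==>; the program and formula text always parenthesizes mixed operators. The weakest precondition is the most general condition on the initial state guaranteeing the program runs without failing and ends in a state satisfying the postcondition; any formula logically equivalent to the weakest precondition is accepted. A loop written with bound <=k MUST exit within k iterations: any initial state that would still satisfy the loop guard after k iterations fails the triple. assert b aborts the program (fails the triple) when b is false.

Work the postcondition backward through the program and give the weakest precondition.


Working backward. After the program, the postcondition !(z + 5 == -2) must hold; in canonical form it is !(z == -7).
Before cnt := 3*g + 2*g - 4: !(z == -7)
Before the loop (bound <=3), unroll the exhaustion recursion (WP_0 = exit-now case; WP_j = one more guarded iteration, up to j = 3):
  WP_0: (!(r <= 3*v - 2)) && (!(z == -7))
  WP_1: (r <= 3*v - 2 ==> ((v == -5 || g != 3) && (!(g <= 3*v - 2)) && (!(z == -7)))) && ((!(r <= 3*v - 2)) ==> (!(z == -7)))
  WP_2: (r <= 3*v - 2 ==> ((v == -5 || g != 3) && (g <= 3*v - 2 ==> ((v == -5 || g != 3) && (!(g <= 3*v - 2)) && (!(z == -7)))) && ((!(g <= 3*v - 2)) ==> (!(z == -7))))) && ((!(r <= 3*v - 2)) ==> (!(z == -7)))
  WP_3: (r <= 3*v - 2 ==> ((v == -5 || g != 3) && (g <= 3*v - 2 ==> ((v == -5 || g != 3) && (g <= 3*v - 2 ==> ((v == -5 || g != 3) && (!(g <= 3*v - 2)) && (!(z == -7)))) && ((!(g <= 3*v - 2)) ==> (!(z == -7))))) && ((!(g <= 3*v - 2)) ==> (!(z == -7))))) && ((!(r <= 3*v - 2)) ==> (!(z == -7)))
So before the loop: (r <= 3*v - 2 ==> ((v == -5 || g != 3) && (g <= 3*v - 2 ==> ((v == -5 || g != 3) && (g <= 3*v - 2 ==> ((v == -5 || g != 3) && (!(g <= 3*v - 2)) && (!(z == -7)))) && ((!(g <= 3*v - 2)) ==> (!(z == -7))))) && ((!(g <= 3*v - 2)) ==> (!(z == -7))))) && ((!(r <= 3*v - 2)) ==> (!(z == -7)))
Answer: WP = (r <= 3*v - 2 ==> ((v == -5 || g != 3) && (g <= 3*v - 2 ==> ((v == -5 || g != 3) && (g <= 3*v - 2 ==> ((v == -5 || g != 3) && (!(g <= 3*v - 2)) && (!(z == -7)))) && ((!(g <= 3*v - 2)) ==> (!(z == -7))))) && ((!(g <= 3*v - 2)) ==> (!(z == -7))))) && ((!(r <= 3*v - 2)) ==> (!(z == -7)))


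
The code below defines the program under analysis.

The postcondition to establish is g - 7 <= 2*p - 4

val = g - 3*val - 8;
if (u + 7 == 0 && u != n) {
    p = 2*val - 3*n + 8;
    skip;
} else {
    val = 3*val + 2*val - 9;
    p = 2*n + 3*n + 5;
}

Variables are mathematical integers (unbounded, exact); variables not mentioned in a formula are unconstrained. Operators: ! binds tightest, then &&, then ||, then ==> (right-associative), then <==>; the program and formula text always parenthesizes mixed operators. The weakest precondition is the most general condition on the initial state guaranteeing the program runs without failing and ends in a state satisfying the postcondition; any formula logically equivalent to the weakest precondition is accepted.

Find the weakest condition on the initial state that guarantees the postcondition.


Working backward. After the program, the postcondition g - 7 <= 2*p - 4 must hold; in canonical form it is g <= 2*p + 3.
Then branch requires g + 6*n <= 4*val + 19; else branch requires g <= 10*n + 13.
Before the if: ((u == -7 && u != n) ==> g + 6*n <= 4*val + 19) && ((!(u == -7 && u != n)) ==> g <= 10*n + 13)
Before val := g - 3*val - 8: ((u == -7 && u != n) ==> 6*n + 12*val <= 3*g - 13) && ((!(u == -7 && u != n)) ==> g <= 10*n + 13)
Answer: WP = ((u == -7 && u != n) ==> 6*n + 12*val <= 3*g - 13) && ((!(u == -7 && u != n)) ==> g <= 10*n + 13)


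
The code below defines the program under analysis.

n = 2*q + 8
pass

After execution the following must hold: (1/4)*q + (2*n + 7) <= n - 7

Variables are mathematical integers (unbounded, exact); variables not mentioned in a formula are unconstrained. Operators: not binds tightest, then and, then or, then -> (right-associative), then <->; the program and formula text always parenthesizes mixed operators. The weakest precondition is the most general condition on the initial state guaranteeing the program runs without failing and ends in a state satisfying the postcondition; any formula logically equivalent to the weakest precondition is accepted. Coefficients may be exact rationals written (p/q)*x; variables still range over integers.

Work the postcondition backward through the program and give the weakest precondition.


Working backward. After the program, the postcondition (1/4)*q + (2*n + 7) <= n - 7 must hold; in canonical form it is n + (1/4)*q <= -14.
Before skip: n + (1/4)*q <= -14
Before n := 2*q + 8: (9/4)*q <= -22
Answer: WP = (9/4)*q <= -22


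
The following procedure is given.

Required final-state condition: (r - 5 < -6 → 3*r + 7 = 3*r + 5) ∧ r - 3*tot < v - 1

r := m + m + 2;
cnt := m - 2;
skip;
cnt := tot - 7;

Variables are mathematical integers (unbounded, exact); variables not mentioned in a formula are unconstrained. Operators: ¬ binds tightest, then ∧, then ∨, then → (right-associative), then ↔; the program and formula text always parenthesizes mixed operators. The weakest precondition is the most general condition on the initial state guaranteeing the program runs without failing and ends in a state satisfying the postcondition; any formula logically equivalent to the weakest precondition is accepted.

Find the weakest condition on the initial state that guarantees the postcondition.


Working backward. After the program, the postcondition (r - 5 < -6 → 3*r + 7 = 3*r + 5) ∧ r - 3*tot < v - 1 must hold; in canonical form it is (¬(r < -1)) ∧ r < 3*tot + v - 1.
Before cnt := tot - 7: (¬(r < -1)) ∧ r < 3*tot + v - 1
Before skip: (¬(r < -1)) ∧ r < 3*tot + v - 1
Before cnt := m - 2: (¬(r < -1)) ∧ r < 3*tot + v - 1
Before r := m + m + 2: (¬(2*m < -3)) ∧ 2*m < 3*tot + v - 3
Answer: WP = (¬(2*m < -3)) ∧ 2*m < 3*tot + v - 3


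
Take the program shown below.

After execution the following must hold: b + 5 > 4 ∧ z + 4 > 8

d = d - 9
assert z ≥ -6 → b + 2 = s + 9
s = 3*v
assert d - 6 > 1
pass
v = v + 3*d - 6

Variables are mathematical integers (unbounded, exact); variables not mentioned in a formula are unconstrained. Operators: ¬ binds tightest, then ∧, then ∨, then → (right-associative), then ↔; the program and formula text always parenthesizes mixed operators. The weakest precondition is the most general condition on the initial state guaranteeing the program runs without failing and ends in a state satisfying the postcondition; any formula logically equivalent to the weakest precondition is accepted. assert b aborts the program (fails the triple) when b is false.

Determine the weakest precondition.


Working backward. After the program, the postcondition b + 5 > 4 ∧ z + 4 > 8 must hold; in canonical form it is b > -1 ∧ z > 4.
Before v := v + 3*d - 6: b > -1 ∧ z > 4
Before skip: b > -1 ∧ z > 4
Before assert d - 6 > 1: d > 7 ∧ b > -1 ∧ z > 4
Before s := 3*v: d > 7 ∧ b > -1 ∧ z > 4
Before assert z ≥ -6 → b + 2 = s + 9: (z ≥ -6 → b = s + 7) ∧ d > 7 ∧ b > -1 ∧ z > 4
Before d := d - 9: (z ≥ -6 → b = s + 7) ∧ d > 16 ∧ b > -1 ∧ z > 4
Answer: WP = (z ≥ -6 → b = s + 7) ∧ d > 16 ∧ b > -1 ∧ z > 4


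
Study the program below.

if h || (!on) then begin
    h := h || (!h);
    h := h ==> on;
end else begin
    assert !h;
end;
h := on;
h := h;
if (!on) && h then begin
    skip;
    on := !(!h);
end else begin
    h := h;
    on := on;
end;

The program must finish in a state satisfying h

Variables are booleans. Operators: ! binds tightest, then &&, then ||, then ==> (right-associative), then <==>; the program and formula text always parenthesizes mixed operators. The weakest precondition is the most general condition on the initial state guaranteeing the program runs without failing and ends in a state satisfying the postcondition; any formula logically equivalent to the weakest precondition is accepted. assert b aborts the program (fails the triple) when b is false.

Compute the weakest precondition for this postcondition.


Working backward. After the program, h must hold.
Then branch requires h; else branch requires h.
Before the if: (((!on) && h) ==> h) && ((!((!on) && h)) ==> h)
Before h := h: (((!on) && h) ==> h) && ((!((!on) && h)) ==> h)
Before h := on: on
Then branch requires on; else branch requires (!h) && on.
Before the if: ((h || (!on)) ==> on) && ((!(h || (!on))) ==> ((!h) && on))
Answer: WP = ((h || (!on)) ==> on) && ((!(h || (!on))) ==> ((!h) && on))


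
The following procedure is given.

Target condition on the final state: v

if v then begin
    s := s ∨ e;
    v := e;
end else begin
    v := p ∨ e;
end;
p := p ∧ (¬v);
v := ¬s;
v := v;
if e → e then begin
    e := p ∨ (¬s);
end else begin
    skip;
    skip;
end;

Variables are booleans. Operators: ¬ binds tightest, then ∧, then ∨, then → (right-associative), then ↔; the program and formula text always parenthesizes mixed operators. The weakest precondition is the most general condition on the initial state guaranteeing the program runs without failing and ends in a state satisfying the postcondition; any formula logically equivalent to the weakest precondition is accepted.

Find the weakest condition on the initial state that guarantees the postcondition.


Working backward. After the program, v must hold.
Then branch requires v; else branch requires v.
Before the if: v
Before v := v: v
Before v := ¬s: ¬s
Before p := p ∧ (¬v): ¬s
Then branch requires ¬(s ∨ e); else branch requires ¬s.
Before the if: (v → (¬(s ∨ e))) ∧ ((¬v) → (¬s))
Answer: WP = (v → (¬(s ∨ e))) ∧ ((¬v) → (¬s))


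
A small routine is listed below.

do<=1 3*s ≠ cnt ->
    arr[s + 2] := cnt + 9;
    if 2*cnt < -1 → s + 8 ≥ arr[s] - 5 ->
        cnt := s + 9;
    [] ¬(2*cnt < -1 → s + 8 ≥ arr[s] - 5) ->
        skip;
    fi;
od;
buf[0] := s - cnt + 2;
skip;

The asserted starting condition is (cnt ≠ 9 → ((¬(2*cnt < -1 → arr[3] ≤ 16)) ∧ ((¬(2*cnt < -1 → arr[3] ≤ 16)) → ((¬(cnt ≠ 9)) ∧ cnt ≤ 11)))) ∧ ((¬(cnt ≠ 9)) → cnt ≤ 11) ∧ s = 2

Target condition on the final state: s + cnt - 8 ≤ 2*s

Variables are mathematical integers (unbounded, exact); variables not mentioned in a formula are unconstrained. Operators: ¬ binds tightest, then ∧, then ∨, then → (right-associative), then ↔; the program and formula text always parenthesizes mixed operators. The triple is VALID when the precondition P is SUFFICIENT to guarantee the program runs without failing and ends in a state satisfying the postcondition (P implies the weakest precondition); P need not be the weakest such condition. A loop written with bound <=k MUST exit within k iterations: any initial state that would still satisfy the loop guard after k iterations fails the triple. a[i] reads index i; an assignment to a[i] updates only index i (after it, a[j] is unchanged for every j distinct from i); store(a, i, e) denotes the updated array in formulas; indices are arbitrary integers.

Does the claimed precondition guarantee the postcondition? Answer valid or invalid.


Working backward. After the program, the postcondition s + cnt - 8 ≤ 2*s must hold; in canonical form it is cnt ≤ s + 8.
Before skip: cnt ≤ s + 8
Before buf[0] := s - cnt + 2: cnt ≤ s + 8
Before the loop (bound <=1), unroll the exhaustion recursion (WP_0 = exit-now case; WP_j = one more guarded iteration, up to j = 1):
  WP_0: (¬(3*s ≠ cnt)) ∧ cnt ≤ s + 8
  WP_1: (3*s ≠ cnt → ((¬(2*cnt < -1 → s ≥ store(arr, s + 2, cnt + 9)[s] - 13)) ∧ ((¬(2*cnt < -1 → s ≥ store(arr, s + 2, cnt + 9)[s] - 13)) → ((¬(3*s ≠ cnt)) ∧ cnt ≤ s + 8)))) ∧ ((¬(3*s ≠ cnt)) → cnt ≤ s + 8)
So before the loop: (3*s ≠ cnt → ((¬(2*cnt < -1 → s ≥ store(arr, s + 2, cnt + 9)[s] - 13)) ∧ ((¬(2*cnt < -1 → s ≥ store(arr, s + 2, cnt + 9)[s] - 13)) → ((¬(3*s ≠ cnt)) ∧ cnt ≤ s + 8)))) ∧ ((¬(3*s ≠ cnt)) → cnt ≤ s + 8)
The weakest precondition is (3*s ≠ cnt → ((¬(2*cnt < -1 → s ≥ store(arr, s + 2, cnt + 9)[s] - 13)) ∧ ((¬(2*cnt < -1 → s ≥ store(arr, s + 2, cnt + 9)[s] - 13)) → ((¬(3*s ≠ cnt)) ∧ cnt ≤ s + 8)))) ∧ ((¬(3*s ≠ cnt)) → cnt ≤ s + 8).
Check whether (cnt ≠ 9 → ((¬(2*cnt < -1 → arr[3] ≤ 16)) ∧ ((¬(2*cnt < -1 → arr[3] ≤ 16)) → ((¬(cnt ≠ 9)) ∧ cnt ≤ 11)))) ∧ ((¬(cnt ≠ 9)) → cnt ≤ 11) ∧ s = 2 implies it.
Countermodel: at the initial state arr = {[2] = 0, [3] = 0, [4] = 0, elsewhere 0}, cnt = 9, s = 2, the precondition holds but the weakest precondition fails.
Answer: invalid
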